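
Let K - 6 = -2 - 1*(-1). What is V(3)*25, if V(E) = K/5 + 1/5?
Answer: 30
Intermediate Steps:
K = 5 (K = 6 + (-2 - 1*(-1)) = 6 + (-2 + 1) = 6 - 1 = 5)
V(E) = 6/5 (V(E) = 5/5 + 1/5 = 5*(⅕) + 1*(⅕) = 1 + ⅕ = 6/5)
V(3)*25 = (6/5)*25 = 30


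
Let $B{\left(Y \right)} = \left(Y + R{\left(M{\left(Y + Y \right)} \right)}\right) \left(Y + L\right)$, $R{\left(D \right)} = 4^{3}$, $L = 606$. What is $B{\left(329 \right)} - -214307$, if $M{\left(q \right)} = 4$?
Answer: $581762$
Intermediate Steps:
$R{\left(D \right)} = 64$
$B{\left(Y \right)} = \left(64 + Y\right) \left(606 + Y\right)$ ($B{\left(Y \right)} = \left(Y + 64\right) \left(Y + 606\right) = \left(64 + Y\right) \left(606 + Y\right)$)
$B{\left(329 \right)} - -214307 = \left(38784 + 329^{2} + 670 \cdot 329\right) - -214307 = \left(38784 + 108241 + 220430\right) + 214307 = 367455 + 214307 = 581762$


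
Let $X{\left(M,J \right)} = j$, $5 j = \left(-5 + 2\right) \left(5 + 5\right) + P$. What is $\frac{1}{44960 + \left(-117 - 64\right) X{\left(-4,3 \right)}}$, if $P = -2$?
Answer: $\frac{5}{230592} \approx 2.1683 \cdot 10^{-5}$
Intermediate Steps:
$j = - \frac{32}{5}$ ($j = \frac{\left(-5 + 2\right) \left(5 + 5\right) - 2}{5} = \frac{\left(-3\right) 10 - 2}{5} = \frac{-30 - 2}{5} = \frac{1}{5} \left(-32\right) = - \frac{32}{5} \approx -6.4$)
$X{\left(M,J \right)} = - \frac{32}{5}$
$\frac{1}{44960 + \left(-117 - 64\right) X{\left(-4,3 \right)}} = \frac{1}{44960 + \left(-117 - 64\right) \left(- \frac{32}{5}\right)} = \frac{1}{44960 - - \frac{5792}{5}} = \frac{1}{44960 + \frac{5792}{5}} = \frac{1}{\frac{230592}{5}} = \frac{5}{230592}$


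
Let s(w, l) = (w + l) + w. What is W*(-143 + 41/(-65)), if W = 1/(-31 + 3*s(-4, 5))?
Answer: 1167/325 ≈ 3.5908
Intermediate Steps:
s(w, l) = l + 2*w (s(w, l) = (l + w) + w = l + 2*w)
W = -1/40 (W = 1/(-31 + 3*(5 + 2*(-4))) = 1/(-31 + 3*(5 - 8)) = 1/(-31 + 3*(-3)) = 1/(-31 - 9) = 1/(-40) = -1/40 ≈ -0.025000)
W*(-143 + 41/(-65)) = -(-143 + 41/(-65))/40 = -(-143 + 41*(-1/65))/40 = -(-143 - 41/65)/40 = -1/40*(-9336/65) = 1167/325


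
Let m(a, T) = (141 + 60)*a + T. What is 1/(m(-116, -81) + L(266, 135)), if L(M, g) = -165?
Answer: -1/23562 ≈ -4.2441e-5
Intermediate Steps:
m(a, T) = T + 201*a (m(a, T) = 201*a + T = T + 201*a)
1/(m(-116, -81) + L(266, 135)) = 1/((-81 + 201*(-116)) - 165) = 1/((-81 - 23316) - 165) = 1/(-23397 - 165) = 1/(-23562) = -1/23562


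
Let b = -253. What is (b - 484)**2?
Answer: 543169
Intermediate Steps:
(b - 484)**2 = (-253 - 484)**2 = (-737)**2 = 543169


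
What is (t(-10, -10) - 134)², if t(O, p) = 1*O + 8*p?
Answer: 50176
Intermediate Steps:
t(O, p) = O + 8*p
(t(-10, -10) - 134)² = ((-10 + 8*(-10)) - 134)² = ((-10 - 80) - 134)² = (-90 - 134)² = (-224)² = 50176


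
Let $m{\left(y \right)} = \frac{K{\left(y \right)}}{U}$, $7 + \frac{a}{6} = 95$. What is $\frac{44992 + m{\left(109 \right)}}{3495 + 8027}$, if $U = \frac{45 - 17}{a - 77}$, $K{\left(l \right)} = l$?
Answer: $\frac{1308935}{322616} \approx 4.0573$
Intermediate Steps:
$a = 528$ ($a = -42 + 6 \cdot 95 = -42 + 570 = 528$)
$U = \frac{28}{451}$ ($U = \frac{45 - 17}{528 - 77} = \frac{28}{451} \approx 0.062084$)
$m{\left(y \right)} = \frac{451 y}{28}$ ($m{\left(y \right)} = \frac{y}{\frac{28}{451}} = y \frac{451}{28} = \frac{451 y}{28}$)
$\frac{44992 + m{\left(109 \right)}}{3495 + 8027} = \frac{44992 + \frac{451}{28} \cdot 109}{3495 + 8027} = \frac{44992 + \frac{49159}{28}}{11522} = \frac{1308935}{28} \cdot \frac{1}{11522} = \frac{1308935}{322616}$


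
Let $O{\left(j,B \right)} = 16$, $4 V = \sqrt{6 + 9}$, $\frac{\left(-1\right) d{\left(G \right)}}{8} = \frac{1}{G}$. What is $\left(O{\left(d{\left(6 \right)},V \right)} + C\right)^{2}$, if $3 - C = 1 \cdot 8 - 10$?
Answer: $441$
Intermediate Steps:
$d{\left(G \right)} = - \frac{8}{G}$
$C = 5$ ($C = 3 - \left(1 \cdot 8 - 10\right) = 3 - \left(8 - 10\right) = 3 - -2 = 3 + 2 = 5$)
$V = \frac{\sqrt{15}}{4}$ ($V = \frac{\sqrt{6 + 9}}{4} = \frac{\sqrt{15}}{4} \approx 0.96825$)
$\left(O{\left(d{\left(6 \right)},V \right)} + C\right)^{2} = \left(16 + 5\right)^{2} = 21^{2} = 441$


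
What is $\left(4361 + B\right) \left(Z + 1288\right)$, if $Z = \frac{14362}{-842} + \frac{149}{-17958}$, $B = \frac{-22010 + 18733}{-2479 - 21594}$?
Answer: $\frac{168128720231755485}{30333255869} \approx 5.5427 \cdot 10^{6}$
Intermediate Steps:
$B = \frac{3277}{24073}$ ($B = - \frac{3277}{-24073} = \left(-3277\right) \left(- \frac{1}{24073}\right) = \frac{3277}{24073} \approx 0.13613$)
$Z = - \frac{129019127}{7560318}$ ($Z = 14362 \left(- \frac{1}{842}\right) + 149 \left(- \frac{1}{17958}\right) = - \frac{7181}{421} - \frac{149}{17958} = - \frac{129019127}{7560318} \approx -17.065$)
$\left(4361 + B\right) \left(Z + 1288\right) = \left(4361 + \frac{3277}{24073}\right) \left(- \frac{129019127}{7560318} + 1288\right) = \frac{104985630}{24073} \cdot \frac{9608670457}{7560318} = \frac{168128720231755485}{30333255869}$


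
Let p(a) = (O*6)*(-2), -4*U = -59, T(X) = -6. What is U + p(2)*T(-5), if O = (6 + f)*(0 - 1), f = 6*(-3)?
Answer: 3515/4 ≈ 878.75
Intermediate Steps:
f = -18
U = 59/4 (U = -1/4*(-59) = 59/4 ≈ 14.750)
O = 12 (O = (6 - 18)*(0 - 1) = -12*(-1) = 12)
p(a) = -144 (p(a) = (12*6)*(-2) = 72*(-2) = -144)
U + p(2)*T(-5) = 59/4 - 144*(-6) = 59/4 + 864 = 3515/4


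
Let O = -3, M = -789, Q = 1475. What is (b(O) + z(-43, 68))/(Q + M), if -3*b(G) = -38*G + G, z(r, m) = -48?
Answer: -85/686 ≈ -0.12391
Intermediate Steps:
b(G) = 37*G/3 (b(G) = -(-38*G + G)/3 = -(-37)*G/3 = 37*G/3)
(b(O) + z(-43, 68))/(Q + M) = ((37/3)*(-3) - 48)/(1475 - 789) = (-37 - 48)/686 = -85*1/686 = -85/686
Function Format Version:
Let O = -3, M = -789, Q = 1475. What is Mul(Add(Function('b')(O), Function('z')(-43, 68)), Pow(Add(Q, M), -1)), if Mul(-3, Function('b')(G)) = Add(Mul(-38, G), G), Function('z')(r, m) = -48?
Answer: Rational(-85, 686) ≈ -0.12391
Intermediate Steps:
Function('b')(G) = Mul(Rational(37, 3), G) (Function('b')(G) = Mul(Rational(-1, 3), Add(Mul(-38, G), G)) = Mul(Rational(-1, 3), Mul(-37, G)) = Mul(Rational(37, 3), G))
Mul(Add(Function('b')(O), Function('z')(-43, 68)), Pow(Add(Q, M), -1)) = Mul(Add(Mul(Rational(37, 3), -3), -48), Pow(Add(1475, -789), -1)) = Mul(Add(-37, -48), Pow(686, -1)) = Mul(-85, Rational(1, 686)) = Rational(-85, 686)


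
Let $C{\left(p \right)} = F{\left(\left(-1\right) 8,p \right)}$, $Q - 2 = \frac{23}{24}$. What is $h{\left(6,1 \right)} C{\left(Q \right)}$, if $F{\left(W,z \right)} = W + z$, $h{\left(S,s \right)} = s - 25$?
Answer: $121$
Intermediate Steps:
$Q = \frac{71}{24}$ ($Q = 2 + \frac{23}{24} = \frac{71}{24} \approx 2.9583$)
$h{\left(S,s \right)} = -25 + s$ ($h{\left(S,s \right)} = s - 25 = -25 + s$)
$C{\left(p \right)} = -8 + p$ ($C{\left(p \right)} = \left(-1\right) 8 + p = -8 + p$)
$h{\left(6,1 \right)} C{\left(Q \right)} = \left(-25 + 1\right) \left(-8 + \frac{71}{24}\right) = \left(-24\right) \left(- \frac{121}{24}\right) = 121$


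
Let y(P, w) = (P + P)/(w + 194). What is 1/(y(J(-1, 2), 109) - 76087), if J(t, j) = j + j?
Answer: -303/23054353 ≈ -1.3143e-5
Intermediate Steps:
J(t, j) = 2*j
y(P, w) = 2*P/(194 + w) (y(P, w) = (2*P)/(194 + w) = 2*P/(194 + w))
1/(y(J(-1, 2), 109) - 76087) = 1/(2*(2*2)/(194 + 109) - 76087) = 1/(2*4/303 - 76087) = 1/(2*4*(1/303) - 76087) = 1/(8/303 - 76087) = 1/(-23054353/303) = -303/23054353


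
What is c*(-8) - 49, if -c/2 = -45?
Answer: -769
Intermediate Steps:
c = 90 (c = -2*(-45) = 90)
c*(-8) - 49 = 90*(-8) - 49 = -720 - 49 = -769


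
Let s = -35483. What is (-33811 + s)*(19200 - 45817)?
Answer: 1844398398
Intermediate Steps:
(-33811 + s)*(19200 - 45817) = (-33811 - 35483)*(19200 - 45817) = -69294*(-26617) = 1844398398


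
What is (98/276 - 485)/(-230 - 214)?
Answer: 66881/61272 ≈ 1.0915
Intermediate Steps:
(98/276 - 485)/(-230 - 214) = (98*(1/276) - 485)/(-444) = (49/138 - 485)*(-1/444) = -66881/138*(-1/444) = 66881/61272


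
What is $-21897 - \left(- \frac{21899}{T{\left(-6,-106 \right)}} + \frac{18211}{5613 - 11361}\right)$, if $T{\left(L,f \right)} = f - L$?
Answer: $- \frac{794403122}{35925} \approx -22113.0$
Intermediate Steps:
$-21897 - \left(- \frac{21899}{T{\left(-6,-106 \right)}} + \frac{18211}{5613 - 11361}\right) = -21897 + \left(- \frac{18211}{5613 - 11361} + \frac{21899}{-106 - -6}\right) = -21897 + \left(- \frac{18211}{-5748} + \frac{21899}{-106 + 6}\right) = -21897 + \left(\left(-18211\right) \left(- \frac{1}{5748}\right) + \frac{21899}{-100}\right) = -21897 + \left(\frac{18211}{5748} + 21899 \left(- \frac{1}{100}\right)\right) = -21897 + \left(\frac{18211}{5748} - \frac{21899}{100}\right) = -21897 - \frac{7753397}{35925} = - \frac{794403122}{35925}$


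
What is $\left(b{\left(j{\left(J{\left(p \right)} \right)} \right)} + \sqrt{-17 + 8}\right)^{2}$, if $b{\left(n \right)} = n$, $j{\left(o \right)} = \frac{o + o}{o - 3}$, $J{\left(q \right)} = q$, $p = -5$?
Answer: $- \frac{119}{16} + \frac{15 i}{2} \approx -7.4375 + 7.5 i$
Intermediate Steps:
$j{\left(o \right)} = \frac{2 o}{-3 + o}$
$\left(b{\left(j{\left(J{\left(p \right)} \right)} \right)} + \sqrt{-17 + 8}\right)^{2} = \left(2 \left(-5\right) \frac{1}{-3 - 5} + \sqrt{-17 + 8}\right)^{2} = \left(2 \left(-5\right) \frac{1}{-8} + \sqrt{-9}\right)^{2} = \left(2 \left(-5\right) \left(- \frac{1}{8}\right) + 3 i\right)^{2} = \left(\frac{5}{4} + 3 i\right)^{2}$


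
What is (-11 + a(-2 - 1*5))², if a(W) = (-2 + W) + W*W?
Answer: 841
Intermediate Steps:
a(W) = -2 + W + W² (a(W) = (-2 + W) + W² = -2 + W + W²)
(-11 + a(-2 - 1*5))² = (-11 + (-2 + (-2 - 1*5) + (-2 - 1*5)²))² = (-11 + (-2 + (-2 - 5) + (-2 - 5)²))² = (-11 + (-2 - 7 + (-7)²))² = (-11 + (-2 - 7 + 49))² = (-11 + 40)² = 29² = 841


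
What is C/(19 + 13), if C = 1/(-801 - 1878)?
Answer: -1/85728 ≈ -1.1665e-5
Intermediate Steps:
C = -1/2679 (C = 1/(-2679) = -1/2679 ≈ -0.00037327)
C/(19 + 13) = -1/2679/(19 + 13) = -1/2679/32 = (1/32)*(-1/2679) = -1/85728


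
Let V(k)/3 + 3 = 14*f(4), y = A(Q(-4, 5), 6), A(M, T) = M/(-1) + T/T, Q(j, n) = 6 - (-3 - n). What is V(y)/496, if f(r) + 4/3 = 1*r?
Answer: 103/496 ≈ 0.20766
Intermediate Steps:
Q(j, n) = 9 + n (Q(j, n) = 6 + (3 + n) = 9 + n)
A(M, T) = 1 - M (A(M, T) = M*(-1) + 1 = -M + 1 = 1 - M)
y = -13 (y = 1 - (9 + 5) = 1 - 1*14 = 1 - 14 = -13)
f(r) = -4/3 + r (f(r) = -4/3 + 1*r = -4/3 + r)
V(k) = 103 (V(k) = -9 + 3*(14*(-4/3 + 4)) = -9 + 3*(14*(8/3)) = -9 + 3*(112/3) = -9 + 112 = 103)
V(y)/496 = 103/496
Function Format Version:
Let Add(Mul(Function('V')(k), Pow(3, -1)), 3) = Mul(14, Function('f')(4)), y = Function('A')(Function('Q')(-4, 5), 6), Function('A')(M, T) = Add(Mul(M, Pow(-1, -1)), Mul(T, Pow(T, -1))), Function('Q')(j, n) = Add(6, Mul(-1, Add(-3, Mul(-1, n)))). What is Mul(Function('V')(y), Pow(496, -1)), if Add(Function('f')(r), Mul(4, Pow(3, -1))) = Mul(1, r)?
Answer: Rational(103, 496) ≈ 0.20766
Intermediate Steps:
Function('Q')(j, n) = Add(9, n) (Function('Q')(j, n) = Add(6, Add(3, n)) = Add(9, n))
Function('A')(M, T) = Add(1, Mul(-1, M)) (Function('A')(M, T) = Add(Mul(M, -1), 1) = Add(Mul(-1, M), 1) = Add(1, Mul(-1, M)))
y = -13 (y = Add(1, Mul(-1, Add(9, 5))) = Add(1, Mul(-1, 14)) = Add(1, -14) = -13)
Function('f')(r) = Add(Rational(-4, 3), r) (Function('f')(r) = Add(Rational(-4, 3), Mul(1, r)) = Add(Rational(-4, 3), r))
Function('V')(k) = 103 (Function('V')(k) = Add(-9, Mul(3, Mul(14, Add(Rational(-4, 3), 4)))) = Add(-9, Mul(3, Mul(14, Rational(8, 3)))) = Add(-9, Mul(3, Rational(112, 3))) = Add(-9, 112) = 103)
Mul(Function('V')(y), Pow(496, -1)) = Mul(103, Pow(496, -1)) = Mul(103, Rational(1, 496)) = Rational(103, 496)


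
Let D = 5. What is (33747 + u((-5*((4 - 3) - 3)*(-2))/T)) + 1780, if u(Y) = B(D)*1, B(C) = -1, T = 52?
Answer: 35526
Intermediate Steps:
u(Y) = -1 (u(Y) = -1*1 = -1)
(33747 + u((-5*((4 - 3) - 3)*(-2))/T)) + 1780 = (33747 - 1) + 1780 = 33746 + 1780 = 35526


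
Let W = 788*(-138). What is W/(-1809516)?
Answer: 9062/150793 ≈ 0.060096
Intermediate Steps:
W = -108744
W/(-1809516) = -108744/(-1809516) = -108744*(-1/1809516) = 9062/150793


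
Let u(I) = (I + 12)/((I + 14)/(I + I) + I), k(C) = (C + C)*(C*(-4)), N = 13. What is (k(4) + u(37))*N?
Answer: -4593758/2789 ≈ -1647.1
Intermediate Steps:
k(C) = -8*C**2 (k(C) = (2*C)*(-4*C) = -8*C**2)
u(I) = (12 + I)/(I + (14 + I)/(2*I)) (u(I) = (12 + I)/((14 + I)/((2*I)) + I) = (12 + I)/((14 + I)*(1/(2*I)) + I) = (12 + I)/((14 + I)/(2*I) + I) = (12 + I)/(I + (14 + I)/(2*I)))
(k(4) + u(37))*N = (-8*4**2 + 2*37*(12 + 37)/(14 + 37 + 2*37**2))*13 = (-8*16 + 2*37*49/(14 + 37 + 2*1369))*13 = (-128 + 2*37*49/(14 + 37 + 2738))*13 = (-128 + 2*37*49/2789)*13 = (-128 + 2*37*(1/2789)*49)*13 = (-128 + 3626/2789)*13 = -353366/2789*13 = -4593758/2789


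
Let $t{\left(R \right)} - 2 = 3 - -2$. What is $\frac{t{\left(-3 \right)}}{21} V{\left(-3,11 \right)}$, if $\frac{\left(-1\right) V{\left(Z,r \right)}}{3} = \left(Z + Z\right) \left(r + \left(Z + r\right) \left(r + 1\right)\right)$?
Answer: $642$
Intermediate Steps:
$V{\left(Z,r \right)} = - 6 Z \left(r + \left(1 + r\right) \left(Z + r\right)\right)$ ($V{\left(Z,r \right)} = - 3 \left(Z + Z\right) \left(r + \left(Z + r\right) \left(r + 1\right)\right) = - 3 \cdot 2 Z \left(r + \left(Z + r\right) \left(1 + r\right)\right) = - 3 \cdot 2 Z \left(r + \left(1 + r\right) \left(Z + r\right)\right) = - 6 Z \left(r + \left(1 + r\right) \left(Z + r\right)\right)$)
$t{\left(R \right)} = 7$ ($t{\left(R \right)} = 2 + \left(3 - -2\right) = 2 + \left(3 + 2\right) = 2 + 5 = 7$)
$\frac{t{\left(-3 \right)}}{21} V{\left(-3,11 \right)} = \frac{7}{21} \left(\left(-6\right) \left(-3\right) \left(-3 + 11^{2} + 2 \cdot 11 - 33\right)\right) = 7 \cdot \frac{1}{21} \left(\left(-6\right) \left(-3\right) \left(-3 + 121 + 22 - 33\right)\right) = \frac{\left(-6\right) \left(-3\right) 107}{3} = \frac{1}{3} \cdot 1926 = 642$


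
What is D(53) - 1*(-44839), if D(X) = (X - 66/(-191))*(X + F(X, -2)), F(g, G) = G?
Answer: 9083888/191 ≈ 47560.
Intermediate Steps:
D(X) = (-2 + X)*(66/191 + X) (D(X) = (X - 66/(-191))*(X - 2) = (X - 66*(-1/191))*(-2 + X) = (X + 66/191)*(-2 + X) = (66/191 + X)*(-2 + X) = (-2 + X)*(66/191 + X))
D(53) - 1*(-44839) = (-132/191 + 53**2 - 316/191*53) - 1*(-44839) = (-132/191 + 2809 - 16748/191) + 44839 = 519639/191 + 44839 = 9083888/191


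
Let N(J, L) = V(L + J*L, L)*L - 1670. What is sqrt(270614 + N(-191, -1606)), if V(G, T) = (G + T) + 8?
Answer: 2*I*sqrt(121804877) ≈ 22073.0*I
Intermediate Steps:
V(G, T) = 8 + G + T
N(J, L) = -1670 + L*(8 + 2*L + J*L) (N(J, L) = (8 + (L + J*L) + L)*L - 1670 = (8 + 2*L + J*L)*L - 1670 = L*(8 + 2*L + J*L) - 1670 = -1670 + L*(8 + 2*L + J*L))
sqrt(270614 + N(-191, -1606)) = sqrt(270614 + (-1670 - 1606*(8 - 1606 - 1606*(1 - 191)))) = sqrt(270614 + (-1670 - 1606*(8 - 1606 - 1606*(-190)))) = sqrt(270614 + (-1670 - 1606*(8 - 1606 + 305140))) = sqrt(270614 + (-1670 - 1606*303542)) = sqrt(270614 + (-1670 - 487488452)) = sqrt(270614 - 487490122) = sqrt(-487219508) = 2*I*sqrt(121804877)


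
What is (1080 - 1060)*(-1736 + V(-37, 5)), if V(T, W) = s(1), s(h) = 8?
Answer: -34560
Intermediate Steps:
V(T, W) = 8
(1080 - 1060)*(-1736 + V(-37, 5)) = (1080 - 1060)*(-1736 + 8) = 20*(-1728) = -34560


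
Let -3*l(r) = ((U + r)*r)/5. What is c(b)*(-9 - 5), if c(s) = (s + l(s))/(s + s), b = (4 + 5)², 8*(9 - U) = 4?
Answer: 1043/30 ≈ 34.767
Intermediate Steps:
U = 17/2 (U = 9 - ⅛*4 = 9 - ½ = 17/2 ≈ 8.5000)
b = 81 (b = 9² = 81)
l(r) = -r*(17/2 + r)/15 (l(r) = -(17/2 + r)*r/(3*5) = -r*(17/2 + r)/(3*5) = -r*(17/2 + r)/15)
c(s) = (s - s*(17 + 2*s)/30)/(2*s) (c(s) = (s - s*(17 + 2*s)/30)/(s + s) = (s - s*(17 + 2*s)/30)/((2*s)) = (s - s*(17 + 2*s)/30)*(1/(2*s)) = (s - s*(17 + 2*s)/30)/(2*s))
c(b)*(-9 - 5) = (13/60 - 1/30*81)*(-9 - 5) = (13/60 - 27/10)*(-14) = -149/60*(-14) = 1043/30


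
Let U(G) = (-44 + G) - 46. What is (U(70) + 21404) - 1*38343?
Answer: -16959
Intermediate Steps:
U(G) = -90 + G
(U(70) + 21404) - 1*38343 = ((-90 + 70) + 21404) - 1*38343 = (-20 + 21404) - 38343 = 21384 - 38343 = -16959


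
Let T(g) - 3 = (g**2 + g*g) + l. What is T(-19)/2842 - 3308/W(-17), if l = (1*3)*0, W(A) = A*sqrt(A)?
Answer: 25/98 - 3308*I*sqrt(17)/289 ≈ 0.2551 - 47.195*I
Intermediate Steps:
W(A) = A**(3/2)
l = 0 (l = 3*0 = 0)
T(g) = 3 + 2*g**2 (T(g) = 3 + ((g**2 + g*g) + 0) = 3 + ((g**2 + g**2) + 0) = 3 + (2*g**2 + 0) = 3 + 2*g**2)
T(-19)/2842 - 3308/W(-17) = (3 + 2*(-19)**2)/2842 - 3308*I*sqrt(17)/289 = (3 + 2*361)*(1/2842) - 3308*I*sqrt(17)/289 = (3 + 722)*(1/2842) - 3308*I*sqrt(17)/289 = 725*(1/2842) - 3308*I*sqrt(17)/289 = 25/98 - 3308*I*sqrt(17)/289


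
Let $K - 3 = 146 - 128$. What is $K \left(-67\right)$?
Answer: $-1407$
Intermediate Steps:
$K = 21$ ($K = 3 + \left(146 - 128\right) = 3 + 18 = 21$)
$K \left(-67\right) = 21 \left(-67\right) = -1407$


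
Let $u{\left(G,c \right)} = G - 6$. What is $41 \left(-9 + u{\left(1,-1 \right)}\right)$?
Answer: $-574$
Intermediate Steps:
$u{\left(G,c \right)} = -6 + G$ ($u{\left(G,c \right)} = G - 6 = -6 + G$)
$41 \left(-9 + u{\left(1,-1 \right)}\right) = 41 \left(-9 + \left(-6 + 1\right)\right) = 41 \left(-9 - 5\right) = 41 \left(-14\right) = -574$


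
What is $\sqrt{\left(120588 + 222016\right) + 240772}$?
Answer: $76 \sqrt{101} \approx 763.79$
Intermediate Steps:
$\sqrt{\left(120588 + 222016\right) + 240772} = \sqrt{342604 + 240772} = \sqrt{583376} = 76 \sqrt{101}$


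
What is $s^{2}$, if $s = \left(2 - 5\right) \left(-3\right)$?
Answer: $81$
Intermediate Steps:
$s = 9$ ($s = \left(-3\right) \left(-3\right) = 9$)
$s^{2} = 9^{2} = 81$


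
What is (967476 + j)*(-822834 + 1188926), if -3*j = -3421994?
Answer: 2315320298824/3 ≈ 7.7177e+11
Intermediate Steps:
j = 3421994/3 (j = -⅓*(-3421994) = 3421994/3 ≈ 1.1407e+6)
(967476 + j)*(-822834 + 1188926) = (967476 + 3421994/3)*(-822834 + 1188926) = (6324422/3)*366092 = 2315320298824/3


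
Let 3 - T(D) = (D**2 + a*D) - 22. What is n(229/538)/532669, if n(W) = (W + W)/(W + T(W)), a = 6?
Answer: 246404/3498383025181 ≈ 7.0434e-8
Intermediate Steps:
T(D) = 25 - D**2 - 6*D (T(D) = 3 - ((D**2 + 6*D) - 22) = 3 - (-22 + D**2 + 6*D) = 3 + (22 - D**2 - 6*D) = 25 - D**2 - 6*D)
n(W) = 2*W/(25 - W**2 - 5*W) (n(W) = (W + W)/(W + (25 - W**2 - 6*W)) = (2*W)/(25 - W**2 - 5*W) = 2*W/(25 - W**2 - 5*W))
n(229/538)/532669 = -2*229/538/(-25 + (229/538)**2 + 5*(229/538))/532669 = -2*229*(1/538)/(-25 + (229*(1/538))**2 + 5*(229*(1/538)))*(1/532669) = -2*229/538/(-25 + (229/538)**2 + 5*(229/538))*(1/532669) = -2*229/538/(-25 + 52441/289444 + 1145/538)*(1/532669) = -2*229/538/(-6567649/289444)*(1/532669) = -2*229/538*(-289444/6567649)*(1/532669) = (246404/6567649)*(1/532669) = 246404/3498383025181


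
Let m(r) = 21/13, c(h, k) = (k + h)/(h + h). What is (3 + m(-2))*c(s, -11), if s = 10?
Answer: -3/13 ≈ -0.23077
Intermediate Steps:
c(h, k) = (h + k)/(2*h) (c(h, k) = (h + k)/((2*h)) = (h + k)*(1/(2*h)) = (h + k)/(2*h))
m(r) = 21/13 (m(r) = 21*(1/13) = 21/13)
(3 + m(-2))*c(s, -11) = (3 + 21/13)*((½)*(10 - 11)/10) = 60*((½)*(⅒)*(-1))/13 = (60/13)*(-1/20) = -3/13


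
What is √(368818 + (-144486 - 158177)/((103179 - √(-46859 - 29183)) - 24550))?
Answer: √((28999487859 - 368818*I*√76042)/(78629 - I*√76042)) ≈ 607.3 - 0.e-5*I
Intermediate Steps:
√(368818 + (-144486 - 158177)/((103179 - √(-46859 - 29183)) - 24550)) = √(368818 - 302663/((103179 - √(-76042)) - 24550)) = √(368818 - 302663/((103179 - I*√76042) - 24550)) = √(368818 - 302663/(78629 - I*√76042))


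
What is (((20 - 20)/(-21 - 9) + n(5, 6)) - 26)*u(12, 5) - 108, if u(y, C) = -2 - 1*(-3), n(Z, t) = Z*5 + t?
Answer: -103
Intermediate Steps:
n(Z, t) = t + 5*Z (n(Z, t) = 5*Z + t = t + 5*Z)
u(y, C) = 1 (u(y, C) = -2 + 3 = 1)
(((20 - 20)/(-21 - 9) + n(5, 6)) - 26)*u(12, 5) - 108 = (((20 - 20)/(-21 - 9) + (6 + 5*5)) - 26)*1 - 108 = ((0/(-30) + (6 + 25)) - 26)*1 - 108 = ((0*(-1/30) + 31) - 26)*1 - 108 = ((0 + 31) - 26)*1 - 108 = (31 - 26)*1 - 108 = 5*1 - 108 = 5 - 108 = -103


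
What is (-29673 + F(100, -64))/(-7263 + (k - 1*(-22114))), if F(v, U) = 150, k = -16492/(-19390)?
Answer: -40889355/20569813 ≈ -1.9878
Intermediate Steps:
k = 1178/1385 (k = -16492*(-1/19390) = 1178/1385 ≈ 0.85054)
(-29673 + F(100, -64))/(-7263 + (k - 1*(-22114))) = (-29673 + 150)/(-7263 + (1178/1385 - 1*(-22114))) = -29523/(-7263 + (1178/1385 + 22114)) = -29523/(-7263 + 30629068/1385) = -29523/20569813/1385 = -29523*1385/20569813 = -40889355/20569813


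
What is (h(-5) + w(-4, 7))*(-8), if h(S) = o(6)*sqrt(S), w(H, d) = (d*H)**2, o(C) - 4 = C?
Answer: -6272 - 80*I*sqrt(5) ≈ -6272.0 - 178.89*I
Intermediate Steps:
o(C) = 4 + C
w(H, d) = H**2*d**2 (w(H, d) = (H*d)**2 = H**2*d**2)
h(S) = 10*sqrt(S) (h(S) = (4 + 6)*sqrt(S) = 10*sqrt(S))
(h(-5) + w(-4, 7))*(-8) = (10*sqrt(-5) + (-4)**2*7**2)*(-8) = (10*(I*sqrt(5)) + 16*49)*(-8) = (10*I*sqrt(5) + 784)*(-8) = (784 + 10*I*sqrt(5))*(-8) = -6272 - 80*I*sqrt(5)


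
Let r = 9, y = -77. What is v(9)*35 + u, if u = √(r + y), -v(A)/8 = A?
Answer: -2520 + 2*I*√17 ≈ -2520.0 + 8.2462*I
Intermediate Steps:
v(A) = -8*A
u = 2*I*√17 (u = √(9 - 77) = √(-68) = 2*I*√17 ≈ 8.2462*I)
v(9)*35 + u = -8*9*35 + 2*I*√17 = -72*35 + 2*I*√17 = -2520 + 2*I*√17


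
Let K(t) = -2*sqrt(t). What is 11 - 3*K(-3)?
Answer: 11 + 6*I*sqrt(3) ≈ 11.0 + 10.392*I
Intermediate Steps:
11 - 3*K(-3) = 11 - (-6)*sqrt(-3) = 11 - (-6)*I*sqrt(3) = 11 + 6*I*sqrt(3)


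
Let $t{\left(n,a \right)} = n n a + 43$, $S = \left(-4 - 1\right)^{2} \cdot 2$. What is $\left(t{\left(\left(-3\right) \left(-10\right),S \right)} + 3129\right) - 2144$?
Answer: $46028$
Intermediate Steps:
$S = 50$ ($S = \left(-5\right)^{2} \cdot 2 = 25 \cdot 2 = 50$)
$t{\left(n,a \right)} = 43 + a n^{2}$ ($t{\left(n,a \right)} = n^{2} a + 43 = a n^{2} + 43 = 43 + a n^{2}$)
$\left(t{\left(\left(-3\right) \left(-10\right),S \right)} + 3129\right) - 2144 = \left(\left(43 + 50 \left(\left(-3\right) \left(-10\right)\right)^{2}\right) + 3129\right) - 2144 = \left(\left(43 + 50 \cdot 30^{2}\right) + 3129\right) - 2144 = \left(\left(43 + 50 \cdot 900\right) + 3129\right) - 2144 = \left(\left(43 + 45000\right) + 3129\right) - 2144 = \left(45043 + 3129\right) - 2144 = 48172 - 2144 = 46028$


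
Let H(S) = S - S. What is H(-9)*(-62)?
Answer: 0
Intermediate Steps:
H(S) = 0
H(-9)*(-62) = 0*(-62) = 0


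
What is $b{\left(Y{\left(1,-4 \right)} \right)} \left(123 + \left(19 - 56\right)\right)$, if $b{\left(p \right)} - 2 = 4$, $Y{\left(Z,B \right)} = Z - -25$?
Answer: $516$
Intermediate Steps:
$Y{\left(Z,B \right)} = 25 + Z$ ($Y{\left(Z,B \right)} = Z + 25 = 25 + Z$)
$b{\left(p \right)} = 6$ ($b{\left(p \right)} = 2 + 4 = 6$)
$b{\left(Y{\left(1,-4 \right)} \right)} \left(123 + \left(19 - 56\right)\right) = 6 \left(123 + \left(19 - 56\right)\right) = 6 \left(123 - 37\right) = 6 \cdot 86 = 516$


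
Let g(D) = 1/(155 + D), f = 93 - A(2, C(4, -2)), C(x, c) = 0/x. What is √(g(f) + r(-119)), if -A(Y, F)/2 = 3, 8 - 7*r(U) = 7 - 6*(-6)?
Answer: 3*I*√35814/254 ≈ 2.2352*I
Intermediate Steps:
C(x, c) = 0
r(U) = -5 (r(U) = 8/7 - (7 - 6*(-6))/7 = 8/7 - (7 + 36)/7 = 8/7 - ⅐*43 = 8/7 - 43/7 = -5)
A(Y, F) = -6 (A(Y, F) = -2*3 = -6)
f = 99 (f = 93 - 1*(-6) = 93 + 6 = 99)
√(g(f) + r(-119)) = √(1/(155 + 99) - 5) = √(1/254 - 5) = √(-1269/254) = 3*I*√35814/254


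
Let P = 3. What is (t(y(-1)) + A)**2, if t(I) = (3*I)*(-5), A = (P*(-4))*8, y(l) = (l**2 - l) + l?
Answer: 12321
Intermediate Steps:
y(l) = l**2
A = -96 (A = (3*(-4))*8 = -12*8 = -96)
t(I) = -15*I
(t(y(-1)) + A)**2 = (-15*(-1)**2 - 96)**2 = (-15*1 - 96)**2 = (-15 - 96)**2 = (-111)**2 = 12321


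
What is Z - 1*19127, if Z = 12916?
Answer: -6211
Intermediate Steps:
Z - 1*19127 = 12916 - 1*19127 = 12916 - 19127 = -6211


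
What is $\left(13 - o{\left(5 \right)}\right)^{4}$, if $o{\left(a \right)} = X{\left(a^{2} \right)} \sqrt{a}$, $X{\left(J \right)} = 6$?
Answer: $243481 - 108888 \sqrt{5} \approx 0.030066$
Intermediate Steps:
$o{\left(a \right)} = 6 \sqrt{a}$
$\left(13 - o{\left(5 \right)}\right)^{4} = \left(13 - 6 \sqrt{5}\right)^{4}$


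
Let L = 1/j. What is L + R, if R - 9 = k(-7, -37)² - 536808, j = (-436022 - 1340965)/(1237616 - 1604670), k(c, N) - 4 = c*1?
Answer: -953868484676/1776987 ≈ -5.3679e+5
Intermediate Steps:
k(c, N) = 4 + c (k(c, N) = 4 + c*1 = 4 + c)
j = 1776987/367054 (j = -1776987/(-367054) = -1776987*(-1/367054) = 1776987/367054 ≈ 4.8412)
L = 367054/1776987 (L = 1/(1776987/367054) = 367054/1776987 ≈ 0.20656)
R = -536790 (R = 9 + ((4 - 7)² - 536808) = 9 + ((-3)² - 536808) = 9 + (9 - 536808) = 9 - 536799 = -536790)
L + R = 367054/1776987 - 536790 = -953868484676/1776987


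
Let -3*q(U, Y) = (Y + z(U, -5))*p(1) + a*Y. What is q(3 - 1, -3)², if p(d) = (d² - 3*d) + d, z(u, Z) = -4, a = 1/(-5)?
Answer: 1444/225 ≈ 6.4178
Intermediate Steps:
a = -⅕ ≈ -0.20000
p(d) = d² - 2*d
q(U, Y) = -4/3 + 2*Y/5 (q(U, Y) = -((Y - 4)*(1*(-2 + 1)) - Y/5)/3 = -((-4 + Y)*(1*(-1)) - Y/5)/3 = -((-4 + Y)*(-1) - Y/5)/3 = -((4 - Y) - Y/5)/3 = -(4 - 6*Y/5)/3 = -4/3 + 2*Y/5)
q(3 - 1, -3)² = (-4/3 + (⅖)*(-3))² = (-4/3 - 6/5)² = (-38/15)² = 1444/225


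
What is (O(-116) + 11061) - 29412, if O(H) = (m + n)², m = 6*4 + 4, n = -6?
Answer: -17867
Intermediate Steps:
m = 28 (m = 24 + 4 = 28)
O(H) = 484 (O(H) = (28 - 6)² = 22² = 484)
(O(-116) + 11061) - 29412 = (484 + 11061) - 29412 = 11545 - 29412 = -17867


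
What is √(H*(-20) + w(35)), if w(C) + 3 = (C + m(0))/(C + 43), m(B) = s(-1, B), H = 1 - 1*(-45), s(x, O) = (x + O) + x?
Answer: 17*I*√2158/26 ≈ 30.374*I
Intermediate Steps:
s(x, O) = O + 2*x (s(x, O) = (O + x) + x = O + 2*x)
H = 46 (H = 1 + 45 = 46)
m(B) = -2 + B (m(B) = B + 2*(-1) = B - 2 = -2 + B)
w(C) = -3 + (-2 + C)/(43 + C) (w(C) = -3 + (C + (-2 + 0))/(C + 43) = -3 + (C - 2)/(43 + C) = -3 + (-2 + C)/(43 + C))
√(H*(-20) + w(35)) = √(46*(-20) + (-131 - 2*35)/(43 + 35)) = √(-920 + (-131 - 70)/78) = √(-920 + (1/78)*(-201)) = √(-920 - 67/26) = √(-23987/26) = 17*I*√2158/26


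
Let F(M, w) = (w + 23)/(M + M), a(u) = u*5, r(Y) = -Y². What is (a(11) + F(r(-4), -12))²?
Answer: 3059001/1024 ≈ 2987.3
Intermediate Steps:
a(u) = 5*u
F(M, w) = (23 + w)/(2*M) (F(M, w) = (23 + w)/((2*M)) = (23 + w)*(1/(2*M)) = (23 + w)/(2*M))
(a(11) + F(r(-4), -12))² = (5*11 + (23 - 12)/(2*((-1*(-4)²))))² = (55 + (½)*11/(-1*16))² = (55 + (½)*11/(-16))² = (55 + (½)*(-1/16)*11)² = (55 - 11/32)² = (1749/32)² = 3059001/1024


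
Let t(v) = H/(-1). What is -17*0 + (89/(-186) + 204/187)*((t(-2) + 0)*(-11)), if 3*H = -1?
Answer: -1253/558 ≈ -2.2455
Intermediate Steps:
H = -1/3 (H = (1/3)*(-1) = -1/3 ≈ -0.33333)
t(v) = 1/3 (t(v) = -1/3/(-1) = -1/3*(-1) = 1/3)
-17*0 + (89/(-186) + 204/187)*((t(-2) + 0)*(-11)) = -17*0 + (89/(-186) + 204/187)*((1/3 + 0)*(-11)) = 0 + (89*(-1/186) + 204*(1/187))*((1/3)*(-11)) = 0 + (-89/186 + 12/11)*(-11/3) = 0 + (1253/2046)*(-11/3) = 0 - 1253/558 = -1253/558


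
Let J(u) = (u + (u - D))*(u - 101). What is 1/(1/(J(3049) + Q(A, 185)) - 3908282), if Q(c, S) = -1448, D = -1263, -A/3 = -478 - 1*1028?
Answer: -21698780/84804951295959 ≈ -2.5587e-7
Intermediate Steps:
A = 4518 (A = -3*(-478 - 1*1028) = -3*(-478 - 1028) = -3*(-1506) = 4518)
J(u) = (-101 + u)*(1263 + 2*u) (J(u) = (u + (u - 1*(-1263)))*(u - 101) = (u + (u + 1263))*(-101 + u) = (u + (1263 + u))*(-101 + u) = (1263 + 2*u)*(-101 + u) = (-101 + u)*(1263 + 2*u))
1/(1/(J(3049) + Q(A, 185)) - 3908282) = 1/(1/((-127563 + 2*3049² + 1061*3049) - 1448) - 3908282) = 1/(1/((-127563 + 2*9296401 + 3234989) - 1448) - 3908282) = 1/(1/((-127563 + 18592802 + 3234989) - 1448) - 3908282) = 1/(1/(21700228 - 1448) - 3908282) = 1/(1/21698780 - 3908282) = 1/(-84804951295959/21698780) = -21698780/84804951295959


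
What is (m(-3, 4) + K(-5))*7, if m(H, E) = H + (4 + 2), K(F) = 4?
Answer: 49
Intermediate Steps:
m(H, E) = 6 + H (m(H, E) = H + 6 = 6 + H)
(m(-3, 4) + K(-5))*7 = ((6 - 3) + 4)*7 = (3 + 4)*7 = 7*7 = 49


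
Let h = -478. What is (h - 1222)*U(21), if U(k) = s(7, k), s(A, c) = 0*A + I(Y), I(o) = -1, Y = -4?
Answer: 1700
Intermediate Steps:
s(A, c) = -1 (s(A, c) = 0*A - 1 = 0 - 1 = -1)
U(k) = -1
(h - 1222)*U(21) = (-478 - 1222)*(-1) = -1700*(-1) = 1700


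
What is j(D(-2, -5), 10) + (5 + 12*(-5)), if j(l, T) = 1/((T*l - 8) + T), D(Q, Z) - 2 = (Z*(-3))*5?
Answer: -42459/772 ≈ -54.999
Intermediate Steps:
D(Q, Z) = 2 - 15*Z (D(Q, Z) = 2 + (Z*(-3))*5 = 2 - 3*Z*5 = 2 - 15*Z)
j(l, T) = 1/(-8 + T + T*l) (j(l, T) = 1/((-8 + T*l) + T) = 1/(-8 + T + T*l))
j(D(-2, -5), 10) + (5 + 12*(-5)) = 1/(-8 + 10 + 10*(2 - 15*(-5))) + (5 + 12*(-5)) = 1/(-8 + 10 + 10*(2 + 75)) + (5 - 60) = 1/(-8 + 10 + 10*77) - 55 = 1/(-8 + 10 + 770) - 55 = 1/772 - 55 = -42459/772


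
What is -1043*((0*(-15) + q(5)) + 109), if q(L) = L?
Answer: -118902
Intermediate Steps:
-1043*((0*(-15) + q(5)) + 109) = -1043*((0*(-15) + 5) + 109) = -1043*((0 + 5) + 109) = -1043*(5 + 109) = -1043*114 = -118902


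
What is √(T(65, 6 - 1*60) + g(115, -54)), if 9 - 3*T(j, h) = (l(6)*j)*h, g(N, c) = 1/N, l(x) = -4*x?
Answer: I*√371318210/115 ≈ 167.56*I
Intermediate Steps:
T(j, h) = 3 + 8*h*j (T(j, h) = 3 - (-4*6)*j*h/3 = 3 - (-24*j)*h/3 = 3 - (-8)*h*j = 3 + 8*h*j)
√(T(65, 6 - 1*60) + g(115, -54)) = √((3 + 8*(6 - 1*60)*65) + 1/115) = √((3 + 8*(6 - 60)*65) + 1/115) = √((3 + 8*(-54)*65) + 1/115) = √((3 - 28080) + 1/115) = √(-28077 + 1/115) = √(-3228854/115) = I*√371318210/115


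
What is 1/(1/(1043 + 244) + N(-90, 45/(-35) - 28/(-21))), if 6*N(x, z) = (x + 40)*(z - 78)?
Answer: 9009/5852282 ≈ 0.0015394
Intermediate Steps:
N(x, z) = (-78 + z)*(40 + x)/6 (N(x, z) = ((x + 40)*(z - 78))/6 = ((40 + x)*(-78 + z))/6 = ((-78 + z)*(40 + x))/6 = (-78 + z)*(40 + x)/6)
1/(1/(1043 + 244) + N(-90, 45/(-35) - 28/(-21))) = 1/(1/(1043 + 244) + (-520 - 13*(-90) + 20*(45/(-35) - 28/(-21))/3 + (⅙)*(-90)*(45/(-35) - 28/(-21)))) = 1/(1/1287 + (-520 + 1170 + 20*(45*(-1/35) - 28*(-1/21))/3 + (⅙)*(-90)*(45*(-1/35) - 28*(-1/21)))) = 1/(1/1287 + (-520 + 1170 + 20*(-9/7 + 4/3)/3 + (⅙)*(-90)*(-9/7 + 4/3))) = 1/(1/1287 + (-520 + 1170 + (20/3)*(1/21) + (⅙)*(-90)*(1/21))) = 1/(1/1287 + (-520 + 1170 + 20/63 - 5/7)) = 1/(1/1287 + 40925/63) = 1/(5852282/9009) = 9009/5852282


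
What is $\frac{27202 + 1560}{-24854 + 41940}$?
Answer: $\frac{14381}{8543} \approx 1.6834$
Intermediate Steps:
$\frac{27202 + 1560}{-24854 + 41940} = \frac{28762}{17086} = 28762 \cdot \frac{1}{17086} = \frac{14381}{8543}$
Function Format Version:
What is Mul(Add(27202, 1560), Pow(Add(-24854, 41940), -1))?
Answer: Rational(14381, 8543) ≈ 1.6834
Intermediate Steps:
Mul(Add(27202, 1560), Pow(Add(-24854, 41940), -1)) = Mul(28762, Pow(17086, -1)) = Mul(28762, Rational(1, 17086)) = Rational(14381, 8543)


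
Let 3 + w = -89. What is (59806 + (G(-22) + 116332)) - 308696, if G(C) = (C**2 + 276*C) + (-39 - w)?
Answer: -138093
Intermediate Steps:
w = -92 (w = -3 - 89 = -92)
G(C) = 53 + C**2 + 276*C (G(C) = (C**2 + 276*C) + (-39 - 1*(-92)) = (C**2 + 276*C) + (-39 + 92) = (C**2 + 276*C) + 53 = 53 + C**2 + 276*C)
(59806 + (G(-22) + 116332)) - 308696 = (59806 + ((53 + (-22)**2 + 276*(-22)) + 116332)) - 308696 = (59806 + ((53 + 484 - 6072) + 116332)) - 308696 = (59806 + (-5535 + 116332)) - 308696 = (59806 + 110797) - 308696 = 170603 - 308696 = -138093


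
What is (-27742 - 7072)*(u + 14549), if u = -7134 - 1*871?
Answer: -227822816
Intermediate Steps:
u = -8005 (u = -7134 - 871 = -8005)
(-27742 - 7072)*(u + 14549) = (-27742 - 7072)*(-8005 + 14549) = -34814*6544 = -227822816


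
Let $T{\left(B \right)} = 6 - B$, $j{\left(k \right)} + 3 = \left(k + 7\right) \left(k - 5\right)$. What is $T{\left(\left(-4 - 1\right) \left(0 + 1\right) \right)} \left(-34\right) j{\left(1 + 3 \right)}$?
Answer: $5236$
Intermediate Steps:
$j{\left(k \right)} = -3 + \left(-5 + k\right) \left(7 + k\right)$ ($j{\left(k \right)} = -3 + \left(k + 7\right) \left(k - 5\right) = -3 + \left(7 + k\right) \left(-5 + k\right) = -3 + \left(-5 + k\right) \left(7 + k\right)$)
$T{\left(\left(-4 - 1\right) \left(0 + 1\right) \right)} \left(-34\right) j{\left(1 + 3 \right)} = \left(6 - \left(-4 - 1\right) \left(0 + 1\right)\right) \left(-34\right) \left(-38 + \left(1 + 3\right)^{2} + 2 \left(1 + 3\right)\right) = \left(6 - \left(-5\right) 1\right) \left(-34\right) \left(-38 + 4^{2} + 2 \cdot 4\right) = \left(6 - -5\right) \left(-34\right) \left(-38 + 16 + 8\right) = \left(6 + 5\right) \left(-34\right) \left(-14\right) = 11 \left(-34\right) \left(-14\right) = \left(-374\right) \left(-14\right) = 5236$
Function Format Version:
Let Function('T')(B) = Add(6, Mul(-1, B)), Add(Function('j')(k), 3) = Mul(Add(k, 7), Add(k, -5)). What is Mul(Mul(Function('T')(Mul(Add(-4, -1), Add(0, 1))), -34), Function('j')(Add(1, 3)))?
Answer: 5236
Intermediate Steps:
Function('j')(k) = Add(-3, Mul(Add(-5, k), Add(7, k))) (Function('j')(k) = Add(-3, Mul(Add(k, 7), Add(k, -5))) = Add(-3, Mul(Add(7, k), Add(-5, k))) = Add(-3, Mul(Add(-5, k), Add(7, k))))
Mul(Mul(Function('T')(Mul(Add(-4, -1), Add(0, 1))), -34), Function('j')(Add(1, 3))) = Mul(Mul(Add(6, Mul(-1, Mul(Add(-4, -1), Add(0, 1)))), -34), Add(-38, Pow(Add(1, 3), 2), Mul(2, Add(1, 3)))) = Mul(Mul(Add(6, Mul(-1, Mul(-5, 1))), -34), Add(-38, Pow(4, 2), Mul(2, 4))) = Mul(Mul(Add(6, Mul(-1, -5)), -34), Add(-38, 16, 8)) = Mul(Mul(Add(6, 5), -34), -14) = Mul(Mul(11, -34), -14) = Mul(-374, -14) = 5236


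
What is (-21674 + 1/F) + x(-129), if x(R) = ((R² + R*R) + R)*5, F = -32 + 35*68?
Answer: 338325669/2348 ≈ 1.4409e+5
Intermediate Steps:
F = 2348 (F = -32 + 2380 = 2348)
x(R) = 5*R + 10*R² (x(R) = ((R² + R²) + R)*5 = (2*R² + R)*5 = (R + 2*R²)*5 = 5*R + 10*R²)
(-21674 + 1/F) + x(-129) = (-21674 + 1/2348) + 5*(-129)*(1 + 2*(-129)) = (-21674 + 1/2348) + 5*(-129)*(1 - 258) = -50890551/2348 + 5*(-129)*(-257) = -50890551/2348 + 165765 = 338325669/2348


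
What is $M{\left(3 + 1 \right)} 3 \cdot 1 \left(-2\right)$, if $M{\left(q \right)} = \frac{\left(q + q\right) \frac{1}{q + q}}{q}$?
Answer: $- \frac{3}{2} \approx -1.5$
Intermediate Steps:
$M{\left(q \right)} = \frac{1}{q}$ ($M{\left(q \right)} = \frac{2 q \frac{1}{2 q}}{q} = 1 \frac{1}{q} = \frac{1}{q}$)
$M{\left(3 + 1 \right)} 3 \cdot 1 \left(-2\right) = \frac{3 \cdot 1 \left(-2\right)}{3 + 1} = \frac{3 \left(-2\right)}{4} = \frac{1}{4} \left(-6\right) = - \frac{3}{2}$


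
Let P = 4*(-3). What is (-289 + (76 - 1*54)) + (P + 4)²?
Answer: -203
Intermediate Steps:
P = -12
(-289 + (76 - 1*54)) + (P + 4)² = (-289 + (76 - 1*54)) + (-12 + 4)² = (-289 + (76 - 54)) + (-8)² = (-289 + 22) + 64 = -267 + 64 = -203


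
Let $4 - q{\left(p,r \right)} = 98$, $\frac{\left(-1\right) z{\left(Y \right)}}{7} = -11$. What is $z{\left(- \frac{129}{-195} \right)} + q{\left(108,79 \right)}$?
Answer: $-17$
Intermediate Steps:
$z{\left(Y \right)} = 77$ ($z{\left(Y \right)} = \left(-7\right) \left(-11\right) = 77$)
$q{\left(p,r \right)} = -94$ ($q{\left(p,r \right)} = 4 - 98 = -94$)
$z{\left(- \frac{129}{-195} \right)} + q{\left(108,79 \right)} = 77 - 94 = -17$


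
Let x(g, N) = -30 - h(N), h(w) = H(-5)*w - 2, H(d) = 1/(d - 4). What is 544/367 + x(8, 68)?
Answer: -62632/3303 ≈ -18.962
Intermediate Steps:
H(d) = 1/(-4 + d)
h(w) = -2 - w/9 (h(w) = w/(-4 - 5) - 2 = w/(-9) - 2 = -w/9 - 2 = -2 - w/9)
x(g, N) = -28 + N/9 (x(g, N) = -30 - (-2 - N/9) = -30 + (2 + N/9) = -28 + N/9)
544/367 + x(8, 68) = 544/367 + (-28 + (⅑)*68) = 544*(1/367) + (-28 + 68/9) = 544/367 - 184/9 = -62632/3303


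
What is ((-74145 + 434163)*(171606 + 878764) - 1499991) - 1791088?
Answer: 378148815581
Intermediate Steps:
((-74145 + 434163)*(171606 + 878764) - 1499991) - 1791088 = (360018*1050370 - 1499991) - 1791088 = (378152106660 - 1499991) - 1791088 = 378150606669 - 1791088 = 378148815581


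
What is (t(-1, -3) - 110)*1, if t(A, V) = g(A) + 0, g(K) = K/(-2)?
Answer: -219/2 ≈ -109.50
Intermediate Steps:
g(K) = -K/2 (g(K) = K*(-½) = -K/2)
t(A, V) = -A/2 (t(A, V) = -A/2 + 0 = -A/2)
(t(-1, -3) - 110)*1 = (-½*(-1) - 110)*1 = (½ - 110)*1 = -219/2*1 = -219/2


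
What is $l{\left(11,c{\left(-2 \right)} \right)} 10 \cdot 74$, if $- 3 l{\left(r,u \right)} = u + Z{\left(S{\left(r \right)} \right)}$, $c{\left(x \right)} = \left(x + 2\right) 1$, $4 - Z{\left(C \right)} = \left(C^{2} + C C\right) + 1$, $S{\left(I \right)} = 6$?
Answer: $17020$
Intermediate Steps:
$Z{\left(C \right)} = 3 - 2 C^{2}$ ($Z{\left(C \right)} = 4 - \left(\left(C^{2} + C C\right) + 1\right) = 4 - \left(\left(C^{2} + C^{2}\right) + 1\right) = 4 - \left(2 C^{2} + 1\right) = 4 - \left(1 + 2 C^{2}\right) = 3 - 2 C^{2}$)
$c{\left(x \right)} = 2 + x$ ($c{\left(x \right)} = \left(2 + x\right) 1 = 2 + x$)
$l{\left(r,u \right)} = 23 - \frac{u}{3}$ ($l{\left(r,u \right)} = - \frac{u + \left(3 - 2 \cdot 6^{2}\right)}{3} = - \frac{u + \left(3 - 72\right)}{3} = - \frac{u - 69}{3} = - \frac{-69 + u}{3} = 23 - \frac{u}{3}$)
$l{\left(11,c{\left(-2 \right)} \right)} 10 \cdot 74 = \left(23 - \frac{2 - 2}{3}\right) 10 \cdot 74 = \left(23 - 0\right) 10 \cdot 74 = \left(23 + 0\right) 10 \cdot 74 = 23 \cdot 10 \cdot 74 = 230 \cdot 74 = 17020$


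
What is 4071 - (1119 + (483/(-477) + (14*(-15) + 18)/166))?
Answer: 38986171/13197 ≈ 2954.2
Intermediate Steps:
4071 - (1119 + (483/(-477) + (14*(-15) + 18)/166)) = 4071 - (1119 + (483*(-1/477) + (-210 + 18)*(1/166))) = 4071 - (1119 + (-161/159 - 192*1/166)) = 4071 - (1119 + (-161/159 - 96/83)) = 4071 - (1119 - 28627/13197) = 4071 - 1*14738816/13197 = 4071 - 14738816/13197 = 38986171/13197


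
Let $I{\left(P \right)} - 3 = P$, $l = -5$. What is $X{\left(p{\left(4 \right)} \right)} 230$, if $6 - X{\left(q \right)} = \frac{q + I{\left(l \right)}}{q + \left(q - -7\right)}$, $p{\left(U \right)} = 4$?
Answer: $\frac{4048}{3} \approx 1349.3$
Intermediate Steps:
$I{\left(P \right)} = 3 + P$
$X{\left(q \right)} = 6 - \frac{-2 + q}{7 + 2 q}$ ($X{\left(q \right)} = 6 - \frac{q + \left(3 - 5\right)}{q + \left(q - -7\right)} = 6 - \frac{q - 2}{q + \left(q + 7\right)} = 6 - \frac{-2 + q}{q + \left(7 + q\right)} = 6 - \frac{-2 + q}{7 + 2 q}$)
$X{\left(p{\left(4 \right)} \right)} 230 = \frac{11 \left(4 + 4\right)}{7 + 2 \cdot 4} \cdot 230 = 11 \frac{1}{7 + 8} \cdot 8 \cdot 230 = 11 \cdot \frac{1}{15} \cdot 8 \cdot 230 = \frac{88}{15} \cdot 230 = \frac{4048}{3}$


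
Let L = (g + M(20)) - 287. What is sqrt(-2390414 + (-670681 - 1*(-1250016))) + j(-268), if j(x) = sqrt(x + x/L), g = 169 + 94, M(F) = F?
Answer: I*(sqrt(201) + 9*sqrt(22359)) ≈ 1359.9*I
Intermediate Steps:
g = 263
L = -4 (L = (263 + 20) - 287 = 283 - 287 = -4)
j(x) = sqrt(3)*sqrt(x)/2 (j(x) = sqrt(x + x/(-4)) = sqrt(x + x*(-1/4)) = sqrt(x - x/4) = sqrt(3*x/4) = sqrt(3)*sqrt(x)/2)
sqrt(-2390414 + (-670681 - 1*(-1250016))) + j(-268) = sqrt(-2390414 + (-670681 - 1*(-1250016))) + sqrt(3)*sqrt(-268)/2 = sqrt(-2390414 + (-670681 + 1250016)) + sqrt(3)*(2*I*sqrt(67))/2 = sqrt(-2390414 + 579335) + I*sqrt(201) = sqrt(-1811079) + I*sqrt(201) = 9*I*sqrt(22359) + I*sqrt(201) = I*sqrt(201) + 9*I*sqrt(22359)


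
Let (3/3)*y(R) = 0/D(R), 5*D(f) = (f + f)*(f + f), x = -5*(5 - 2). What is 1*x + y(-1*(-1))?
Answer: -15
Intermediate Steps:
x = -15 (x = -5*3 = -15)
D(f) = 4*f²/5 (D(f) = ((f + f)*(f + f))/5 = ((2*f)*(2*f))/5 = (4*f²)/5 = 4*f²/5)
y(R) = 0 (y(R) = 0/((4*R²/5)) = 0*(5/(4*R²)) = 0)
1*x + y(-1*(-1)) = 1*(-15) + 0 = -15 + 0 = -15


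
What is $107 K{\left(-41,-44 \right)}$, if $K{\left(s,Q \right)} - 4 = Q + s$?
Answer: $-8667$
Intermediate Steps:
$K{\left(s,Q \right)} = 4 + Q + s$ ($K{\left(s,Q \right)} = 4 + \left(Q + s\right) = 4 + Q + s$)
$107 K{\left(-41,-44 \right)} = 107 \left(4 - 44 - 41\right) = 107 \left(-81\right) = -8667$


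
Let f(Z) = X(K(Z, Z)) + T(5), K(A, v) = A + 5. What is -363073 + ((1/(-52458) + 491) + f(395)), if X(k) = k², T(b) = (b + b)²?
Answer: -10621800757/52458 ≈ -2.0248e+5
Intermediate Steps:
T(b) = 4*b² (T(b) = (2*b)² = 4*b²)
K(A, v) = 5 + A
f(Z) = 100 + (5 + Z)² (f(Z) = (5 + Z)² + 4*5² = (5 + Z)² + 4*25 = (5 + Z)² + 100 = 100 + (5 + Z)²)
-363073 + ((1/(-52458) + 491) + f(395)) = -363073 + ((1/(-52458) + 491) + (100 + (5 + 395)²)) = -363073 + ((-1/52458 + 491) + (100 + 400²)) = -363073 + (25756877/52458 + (100 + 160000)) = -363073 + (25756877/52458 + 160100) = -363073 + 8424282677/52458 = -10621800757/52458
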